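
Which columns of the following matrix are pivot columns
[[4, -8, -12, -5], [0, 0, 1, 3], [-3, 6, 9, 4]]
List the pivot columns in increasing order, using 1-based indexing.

1, 3, 4

R1 ← 1/4·R1
  [  1  -2  -3  -5/4 ]
  [  0   0   1     3 ]
  [ -3   6   9     4 ]
R3 ← R3 + 3·R1
  [ 1  -2  -3  -5/4 ]
  [ 0   0   1     3 ]
  [ 0   0   0   1/4 ]
R3 ← 4·R3
  [ 1  -2  -3  -5/4 ]
  [ 0   0   1     3 ]
  [ 0   0   0     1 ]
R2 ← R2 − 3·R3
  [ 1  -2  -3  -5/4 ]
  [ 0   0   1     0 ]
  [ 0   0   0     1 ]
R1 ← R1 + 5/4·R3
  [ 1  -2  -3  0 ]
  [ 0   0   1  0 ]
  [ 0   0   0  1 ]
R1 ← R1 + 3·R2
  [ 1  -2  0  0 ]
  [ 0   0  1  0 ]
  [ 0   0  0  1 ]
Pivot columns are the columns containing a leading 1.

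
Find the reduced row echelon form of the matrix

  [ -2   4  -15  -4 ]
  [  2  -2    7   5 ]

r1 := -1/2·r1
  [ 1  -2  15/2  2 ]
  [ 2  -2     7  5 ]
r2 := r2 − 2·r1
  [ 1  -2  15/2  2 ]
  [ 0   2    -8  1 ]
r2 := 1/2·r2
  [ 1  -2  15/2    2 ]
  [ 0   1    -4  1/2 ]
r1 := r1 + 2·r2
  [ 1  0  -1/2    3 ]
  [ 0  1    -4  1/2 ]

[[1, 0, -1/2, 3], [0, 1, -4, 1/2]]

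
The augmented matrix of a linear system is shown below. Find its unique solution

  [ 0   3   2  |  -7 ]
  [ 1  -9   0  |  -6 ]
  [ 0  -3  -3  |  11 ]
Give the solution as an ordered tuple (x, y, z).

(-3, 1/3, -4)

r1 <=> r2
  [ 1  -9   0  |  -6 ]
  [ 0   3   2  |  -7 ]
  [ 0  -3  -3  |  11 ]
r2 -> 1/3·r2
  [ 1  -9    0  |    -6 ]
  [ 0   1  2/3  |  -7/3 ]
  [ 0  -3   -3  |    11 ]
r3 -> r3 + 3·r2
  [ 1  -9    0  |    -6 ]
  [ 0   1  2/3  |  -7/3 ]
  [ 0   0   -1  |     4 ]
r3 -> -1·r3
  [ 1  -9    0  |    -6 ]
  [ 0   1  2/3  |  -7/3 ]
  [ 0   0    1  |    -4 ]
r2 -> r2 − 2/3·r3
  [ 1  -9  0  |   -6 ]
  [ 0   1  0  |  1/3 ]
  [ 0   0  1  |   -4 ]
r1 -> r1 + 9·r2
  [ 1  0  0  |   -3 ]
  [ 0  1  0  |  1/3 ]
  [ 0  0  1  |   -4 ]
Reading off the last column: x = -3, y = 1/3, z = -4.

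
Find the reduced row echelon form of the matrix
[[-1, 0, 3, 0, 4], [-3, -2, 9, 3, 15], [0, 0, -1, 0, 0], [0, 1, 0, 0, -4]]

R1 -> -1·R1
  [  1   0  -3  0  -4 ]
  [ -3  -2   9  3  15 ]
  [  0   0  -1  0   0 ]
  [  0   1   0  0  -4 ]
R2 -> R2 + 3·R1
  [ 1   0  -3  0  -4 ]
  [ 0  -2   0  3   3 ]
  [ 0   0  -1  0   0 ]
  [ 0   1   0  0  -4 ]
R2 -> -1/2·R2
  [ 1  0  -3     0    -4 ]
  [ 0  1   0  -3/2  -3/2 ]
  [ 0  0  -1     0     0 ]
  [ 0  1   0     0    -4 ]
R4 -> R4 − R2
  [ 1  0  -3     0    -4 ]
  [ 0  1   0  -3/2  -3/2 ]
  [ 0  0  -1     0     0 ]
  [ 0  0   0   3/2  -5/2 ]
R3 -> -1·R3
  [ 1  0  -3     0    -4 ]
  [ 0  1   0  -3/2  -3/2 ]
  [ 0  0   1     0     0 ]
  [ 0  0   0   3/2  -5/2 ]
R4 -> 2/3·R4
  [ 1  0  -3     0    -4 ]
  [ 0  1   0  -3/2  -3/2 ]
  [ 0  0   1     0     0 ]
  [ 0  0   0     1  -5/3 ]
R2 -> R2 + 3/2·R4
  [ 1  0  -3  0    -4 ]
  [ 0  1   0  0    -4 ]
  [ 0  0   1  0     0 ]
  [ 0  0   0  1  -5/3 ]
R1 -> R1 + 3·R3
  [ 1  0  0  0    -4 ]
  [ 0  1  0  0    -4 ]
  [ 0  0  1  0     0 ]
  [ 0  0  0  1  -5/3 ]

[[1, 0, 0, 0, -4], [0, 1, 0, 0, -4], [0, 0, 1, 0, 0], [0, 0, 0, 1, -5/3]]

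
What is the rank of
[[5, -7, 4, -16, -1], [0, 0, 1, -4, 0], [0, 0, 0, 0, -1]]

Multiply R1 by 1/5.
  [ 1  -7/5  4/5  -16/5  -1/5 ]
  [ 0     0    1     -4     0 ]
  [ 0     0    0      0    -1 ]
Multiply R3 by -1.
  [ 1  -7/5  4/5  -16/5  -1/5 ]
  [ 0     0    1     -4     0 ]
  [ 0     0    0      0     1 ]
Add 1/5 times R3 to R1.
  [ 1  -7/5  4/5  -16/5  0 ]
  [ 0     0    1     -4  0 ]
  [ 0     0    0      0  1 ]
Subtract 4/5 times R2 from R1.
  [ 1  -7/5  0   0  0 ]
  [ 0     0  1  -4  0 ]
  [ 0     0  0   0  1 ]
The reduced form has 3 nonzero rows.

rank = 3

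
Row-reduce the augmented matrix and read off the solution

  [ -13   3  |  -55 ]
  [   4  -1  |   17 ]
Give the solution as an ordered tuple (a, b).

(4, -1)

R1 → -1/13·R1
R2 → R2 − 4·R1
R2 → -13·R2
R1 → R1 + 3/13·R2
Reading off the last column: a = 4, b = -1.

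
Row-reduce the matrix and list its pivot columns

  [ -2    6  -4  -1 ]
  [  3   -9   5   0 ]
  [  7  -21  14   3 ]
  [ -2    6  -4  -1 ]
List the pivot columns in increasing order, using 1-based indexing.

1, 3, 4

R1 := -1/2·R1
R2 := R2 − 3·R1
R3 := R3 − 7·R1
R4 := R4 + 2·R1
R2 := -1·R2
R3 := -2·R3
R2 := R2 − 3/2·R3
R1 := R1 − 1/2·R3
R1 := R1 − 2·R2
Pivot columns are the columns containing a leading 1.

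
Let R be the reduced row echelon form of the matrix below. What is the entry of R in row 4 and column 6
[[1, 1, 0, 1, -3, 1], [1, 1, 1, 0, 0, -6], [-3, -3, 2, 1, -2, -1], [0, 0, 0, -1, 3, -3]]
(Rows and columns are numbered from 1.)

R2 → R2 − R1
  [  1   1  0   1  -3   1 ]
  [  0   0  1  -1   3  -7 ]
  [ -3  -3  2   1  -2  -1 ]
  [  0   0  0  -1   3  -3 ]
R3 → R3 + 3·R1
  [ 1  1  0   1   -3   1 ]
  [ 0  0  1  -1    3  -7 ]
  [ 0  0  2   4  -11   2 ]
  [ 0  0  0  -1    3  -3 ]
R3 → R3 − 2·R2
  [ 1  1  0   1   -3   1 ]
  [ 0  0  1  -1    3  -7 ]
  [ 0  0  0   6  -17  16 ]
  [ 0  0  0  -1    3  -3 ]
R3 → 1/6·R3
  [ 1  1  0   1     -3    1 ]
  [ 0  0  1  -1      3   -7 ]
  [ 0  0  0   1  -17/6  8/3 ]
  [ 0  0  0  -1      3   -3 ]
R4 → R4 + R3
  [ 1  1  0   1     -3     1 ]
  [ 0  0  1  -1      3    -7 ]
  [ 0  0  0   1  -17/6   8/3 ]
  [ 0  0  0   0    1/6  -1/3 ]
R4 → 6·R4
  [ 1  1  0   1     -3    1 ]
  [ 0  0  1  -1      3   -7 ]
  [ 0  0  0   1  -17/6  8/3 ]
  [ 0  0  0   0      1   -2 ]
R3 → R3 + 17/6·R4
  [ 1  1  0   1  -3   1 ]
  [ 0  0  1  -1   3  -7 ]
  [ 0  0  0   1   0  -3 ]
  [ 0  0  0   0   1  -2 ]
R2 → R2 − 3·R4
  [ 1  1  0   1  -3   1 ]
  [ 0  0  1  -1   0  -1 ]
  [ 0  0  0   1   0  -3 ]
  [ 0  0  0   0   1  -2 ]
R1 → R1 + 3·R4
  [ 1  1  0   1  0  -5 ]
  [ 0  0  1  -1  0  -1 ]
  [ 0  0  0   1  0  -3 ]
  [ 0  0  0   0  1  -2 ]
R2 → R2 + R3
  [ 1  1  0  1  0  -5 ]
  [ 0  0  1  0  0  -4 ]
  [ 0  0  0  1  0  -3 ]
  [ 0  0  0  0  1  -2 ]
R1 → R1 − R3
  [ 1  1  0  0  0  -2 ]
  [ 0  0  1  0  0  -4 ]
  [ 0  0  0  1  0  -3 ]
  [ 0  0  0  0  1  -2 ]

-2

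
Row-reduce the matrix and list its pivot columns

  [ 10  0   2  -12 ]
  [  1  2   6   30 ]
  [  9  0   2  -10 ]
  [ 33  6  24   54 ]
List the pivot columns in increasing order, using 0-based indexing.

0, 1, 2

R1 ← 1/10·R1
  [  1  0  1/5  -6/5 ]
  [  1  2    6    30 ]
  [  9  0    2   -10 ]
  [ 33  6   24    54 ]
R2 ← R2 − R1
  [  1  0   1/5   -6/5 ]
  [  0  2  29/5  156/5 ]
  [  9  0     2    -10 ]
  [ 33  6    24     54 ]
R3 ← R3 − 9·R1
  [  1  0   1/5   -6/5 ]
  [  0  2  29/5  156/5 ]
  [  0  0   1/5    4/5 ]
  [ 33  6    24     54 ]
R4 ← R4 − 33·R1
  [ 1  0   1/5   -6/5 ]
  [ 0  2  29/5  156/5 ]
  [ 0  0   1/5    4/5 ]
  [ 0  6  87/5  468/5 ]
R2 ← 1/2·R2
  [ 1  0    1/5   -6/5 ]
  [ 0  1  29/10   78/5 ]
  [ 0  0    1/5    4/5 ]
  [ 0  6   87/5  468/5 ]
R4 ← R4 − 6·R2
  [ 1  0    1/5  -6/5 ]
  [ 0  1  29/10  78/5 ]
  [ 0  0    1/5   4/5 ]
  [ 0  0      0     0 ]
R3 ← 5·R3
  [ 1  0    1/5  -6/5 ]
  [ 0  1  29/10  78/5 ]
  [ 0  0      1     4 ]
  [ 0  0      0     0 ]
R2 ← R2 − 29/10·R3
  [ 1  0  1/5  -6/5 ]
  [ 0  1    0     4 ]
  [ 0  0    1     4 ]
  [ 0  0    0     0 ]
R1 ← R1 − 1/5·R3
  [ 1  0  0  -2 ]
  [ 0  1  0   4 ]
  [ 0  0  1   4 ]
  [ 0  0  0   0 ]
Pivot columns are the columns containing a leading 1.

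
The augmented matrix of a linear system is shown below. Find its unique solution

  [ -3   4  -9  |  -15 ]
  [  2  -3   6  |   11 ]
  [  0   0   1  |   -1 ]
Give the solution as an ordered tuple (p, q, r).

ρ1 -> -1/3·ρ1
  [ 1  -4/3  3  |   5 ]
  [ 2    -3  6  |  11 ]
  [ 0     0  1  |  -1 ]
ρ2 -> ρ2 − 2·ρ1
  [ 1  -4/3  3  |   5 ]
  [ 0  -1/3  0  |   1 ]
  [ 0     0  1  |  -1 ]
ρ2 -> -3·ρ2
  [ 1  -4/3  3  |   5 ]
  [ 0     1  0  |  -3 ]
  [ 0     0  1  |  -1 ]
ρ1 -> ρ1 − 3·ρ3
  [ 1  -4/3  0  |   8 ]
  [ 0     1  0  |  -3 ]
  [ 0     0  1  |  -1 ]
ρ1 -> ρ1 + 4/3·ρ2
  [ 1  0  0  |   4 ]
  [ 0  1  0  |  -3 ]
  [ 0  0  1  |  -1 ]
Reading off the last column: p = 4, q = -3, r = -1.

(4, -3, -1)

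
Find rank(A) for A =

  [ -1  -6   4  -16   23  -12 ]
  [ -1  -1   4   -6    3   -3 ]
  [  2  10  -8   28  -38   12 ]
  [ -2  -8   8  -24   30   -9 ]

rank = 3

R1 := -1·R1
  [  1   6  -4   16  -23  12 ]
  [ -1  -1   4   -6    3  -3 ]
  [  2  10  -8   28  -38  12 ]
  [ -2  -8   8  -24   30  -9 ]
R2 := R2 + R1
  [  1   6  -4   16  -23  12 ]
  [  0   5   0   10  -20   9 ]
  [  2  10  -8   28  -38  12 ]
  [ -2  -8   8  -24   30  -9 ]
R3 := R3 − 2·R1
  [  1   6  -4   16  -23   12 ]
  [  0   5   0   10  -20    9 ]
  [  0  -2   0   -4    8  -12 ]
  [ -2  -8   8  -24   30   -9 ]
R4 := R4 + 2·R1
  [ 1   6  -4  16  -23   12 ]
  [ 0   5   0  10  -20    9 ]
  [ 0  -2   0  -4    8  -12 ]
  [ 0   4   0   8  -16   15 ]
R2 := 1/5·R2
  [ 1   6  -4  16  -23   12 ]
  [ 0   1   0   2   -4  9/5 ]
  [ 0  -2   0  -4    8  -12 ]
  [ 0   4   0   8  -16   15 ]
R3 := R3 + 2·R2
  [ 1  6  -4  16  -23     12 ]
  [ 0  1   0   2   -4    9/5 ]
  [ 0  0   0   0    0  -42/5 ]
  [ 0  4   0   8  -16     15 ]
R4 := R4 − 4·R2
  [ 1  6  -4  16  -23     12 ]
  [ 0  1   0   2   -4    9/5 ]
  [ 0  0   0   0    0  -42/5 ]
  [ 0  0   0   0    0   39/5 ]
R3 := -5/42·R3
  [ 1  6  -4  16  -23    12 ]
  [ 0  1   0   2   -4   9/5 ]
  [ 0  0   0   0    0     1 ]
  [ 0  0   0   0    0  39/5 ]
R4 := R4 − 39/5·R3
  [ 1  6  -4  16  -23   12 ]
  [ 0  1   0   2   -4  9/5 ]
  [ 0  0   0   0    0    1 ]
  [ 0  0   0   0    0    0 ]
R2 := R2 − 9/5·R3
  [ 1  6  -4  16  -23  12 ]
  [ 0  1   0   2   -4   0 ]
  [ 0  0   0   0    0   1 ]
  [ 0  0   0   0    0   0 ]
R1 := R1 − 12·R3
  [ 1  6  -4  16  -23  0 ]
  [ 0  1   0   2   -4  0 ]
  [ 0  0   0   0    0  1 ]
  [ 0  0   0   0    0  0 ]
R1 := R1 − 6·R2
  [ 1  0  -4  4   1  0 ]
  [ 0  1   0  2  -4  0 ]
  [ 0  0   0  0   0  1 ]
  [ 0  0   0  0   0  0 ]
The reduced form has 3 nonzero rows.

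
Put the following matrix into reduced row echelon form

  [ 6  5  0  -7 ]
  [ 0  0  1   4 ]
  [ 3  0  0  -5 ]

R1 -> 1/6·R1
  [ 1  5/6  0  -7/6 ]
  [ 0    0  1     4 ]
  [ 3    0  0    -5 ]
R3 -> R3 − 3·R1
  [ 1   5/6  0  -7/6 ]
  [ 0     0  1     4 ]
  [ 0  -5/2  0  -3/2 ]
R2 ↔ R3
  [ 1   5/6  0  -7/6 ]
  [ 0  -5/2  0  -3/2 ]
  [ 0     0  1     4 ]
R2 -> -2/5·R2
  [ 1  5/6  0  -7/6 ]
  [ 0    1  0   3/5 ]
  [ 0    0  1     4 ]
R1 -> R1 − 5/6·R2
  [ 1  0  0  -5/3 ]
  [ 0  1  0   3/5 ]
  [ 0  0  1     4 ]

[[1, 0, 0, -5/3], [0, 1, 0, 3/5], [0, 0, 1, 4]]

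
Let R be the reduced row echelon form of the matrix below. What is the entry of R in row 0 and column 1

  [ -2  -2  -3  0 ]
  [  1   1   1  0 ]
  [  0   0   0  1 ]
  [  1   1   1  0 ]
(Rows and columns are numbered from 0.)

r1 → -1/2·r1
  [ 1  1  3/2  0 ]
  [ 1  1    1  0 ]
  [ 0  0    0  1 ]
  [ 1  1    1  0 ]
r2 → r2 − r1
  [ 1  1   3/2  0 ]
  [ 0  0  -1/2  0 ]
  [ 0  0     0  1 ]
  [ 1  1     1  0 ]
r4 → r4 − r1
  [ 1  1   3/2  0 ]
  [ 0  0  -1/2  0 ]
  [ 0  0     0  1 ]
  [ 0  0  -1/2  0 ]
r2 → -2·r2
  [ 1  1   3/2  0 ]
  [ 0  0     1  0 ]
  [ 0  0     0  1 ]
  [ 0  0  -1/2  0 ]
r4 → r4 + 1/2·r2
  [ 1  1  3/2  0 ]
  [ 0  0    1  0 ]
  [ 0  0    0  1 ]
  [ 0  0    0  0 ]
r1 → r1 − 3/2·r2
  [ 1  1  0  0 ]
  [ 0  0  1  0 ]
  [ 0  0  0  1 ]
  [ 0  0  0  0 ]

1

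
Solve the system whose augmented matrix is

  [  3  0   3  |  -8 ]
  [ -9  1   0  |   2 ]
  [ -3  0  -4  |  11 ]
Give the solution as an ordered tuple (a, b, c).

Multiply R1 by 1/3.
  [  1  0   1  |  -8/3 ]
  [ -9  1   0  |     2 ]
  [ -3  0  -4  |    11 ]
Add 9 times R1 to R2.
  [  1  0   1  |  -8/3 ]
  [  0  1   9  |   -22 ]
  [ -3  0  -4  |    11 ]
Add 3 times R1 to R3.
  [ 1  0   1  |  -8/3 ]
  [ 0  1   9  |   -22 ]
  [ 0  0  -1  |     3 ]
Multiply R3 by -1.
  [ 1  0  1  |  -8/3 ]
  [ 0  1  9  |   -22 ]
  [ 0  0  1  |    -3 ]
Subtract 9 times R3 from R2.
  [ 1  0  1  |  -8/3 ]
  [ 0  1  0  |     5 ]
  [ 0  0  1  |    -3 ]
Subtract R3 from R1.
  [ 1  0  0  |  1/3 ]
  [ 0  1  0  |    5 ]
  [ 0  0  1  |   -3 ]
Reading off the last column: a = 1/3, b = 5, c = -3.

(1/3, 5, -3)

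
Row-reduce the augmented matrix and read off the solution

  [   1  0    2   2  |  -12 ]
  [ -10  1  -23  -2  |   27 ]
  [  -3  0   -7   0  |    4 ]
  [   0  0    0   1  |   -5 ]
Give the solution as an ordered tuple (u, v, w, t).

(-6, 3, 2, -5)

r2 ← r2 + 10·r1
  [  1  0   2   2  |  -12 ]
  [  0  1  -3  18  |  -93 ]
  [ -3  0  -7   0  |    4 ]
  [  0  0   0   1  |   -5 ]
r3 ← r3 + 3·r1
  [ 1  0   2   2  |  -12 ]
  [ 0  1  -3  18  |  -93 ]
  [ 0  0  -1   6  |  -32 ]
  [ 0  0   0   1  |   -5 ]
r3 ← -1·r3
  [ 1  0   2   2  |  -12 ]
  [ 0  1  -3  18  |  -93 ]
  [ 0  0   1  -6  |   32 ]
  [ 0  0   0   1  |   -5 ]
r3 ← r3 + 6·r4
  [ 1  0   2   2  |  -12 ]
  [ 0  1  -3  18  |  -93 ]
  [ 0  0   1   0  |    2 ]
  [ 0  0   0   1  |   -5 ]
r2 ← r2 − 18·r4
  [ 1  0   2  2  |  -12 ]
  [ 0  1  -3  0  |   -3 ]
  [ 0  0   1  0  |    2 ]
  [ 0  0   0  1  |   -5 ]
r1 ← r1 − 2·r4
  [ 1  0   2  0  |  -2 ]
  [ 0  1  -3  0  |  -3 ]
  [ 0  0   1  0  |   2 ]
  [ 0  0   0  1  |  -5 ]
r2 ← r2 + 3·r3
  [ 1  0  2  0  |  -2 ]
  [ 0  1  0  0  |   3 ]
  [ 0  0  1  0  |   2 ]
  [ 0  0  0  1  |  -5 ]
r1 ← r1 − 2·r3
  [ 1  0  0  0  |  -6 ]
  [ 0  1  0  0  |   3 ]
  [ 0  0  1  0  |   2 ]
  [ 0  0  0  1  |  -5 ]
Reading off the last column: u = -6, v = 3, w = 2, t = -5.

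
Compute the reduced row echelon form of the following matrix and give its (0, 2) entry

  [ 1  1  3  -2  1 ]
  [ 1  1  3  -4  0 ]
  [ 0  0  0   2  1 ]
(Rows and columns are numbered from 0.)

Subtract ρ1 from ρ2.
  [ 1  1  3  -2   1 ]
  [ 0  0  0  -2  -1 ]
  [ 0  0  0   2   1 ]
Multiply ρ2 by -1/2.
  [ 1  1  3  -2    1 ]
  [ 0  0  0   1  1/2 ]
  [ 0  0  0   2    1 ]
Subtract 2 times ρ2 from ρ3.
  [ 1  1  3  -2    1 ]
  [ 0  0  0   1  1/2 ]
  [ 0  0  0   0    0 ]
Add 2 times ρ2 to ρ1.
  [ 1  1  3  0    2 ]
  [ 0  0  0  1  1/2 ]
  [ 0  0  0  0    0 ]

3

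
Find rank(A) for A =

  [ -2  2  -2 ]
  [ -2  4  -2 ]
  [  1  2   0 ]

rank = 3

R1 -> -1/2·R1
R2 -> R2 + 2·R1
R3 -> R3 − R1
R2 -> 1/2·R2
R3 -> R3 − 3·R2
R3 -> -1·R3
R1 -> R1 − R3
R1 -> R1 + R2
The reduced form has 3 nonzero rows.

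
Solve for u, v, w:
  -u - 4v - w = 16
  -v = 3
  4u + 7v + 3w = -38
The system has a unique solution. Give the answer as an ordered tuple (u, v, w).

Form the augmented matrix and row-reduce:
  [ -1  -4  -1  |   16 ]
  [  0  -1   0  |    3 ]
  [  4   7   3  |  -38 ]
ρ1 := -1·ρ1
  [ 1   4  1  |  -16 ]
  [ 0  -1  0  |    3 ]
  [ 4   7  3  |  -38 ]
ρ3 := ρ3 − 4·ρ1
  [ 1   4   1  |  -16 ]
  [ 0  -1   0  |    3 ]
  [ 0  -9  -1  |   26 ]
ρ2 := -1·ρ2
  [ 1   4   1  |  -16 ]
  [ 0   1   0  |   -3 ]
  [ 0  -9  -1  |   26 ]
ρ3 := ρ3 + 9·ρ2
  [ 1  4   1  |  -16 ]
  [ 0  1   0  |   -3 ]
  [ 0  0  -1  |   -1 ]
ρ3 := -1·ρ3
  [ 1  4  1  |  -16 ]
  [ 0  1  0  |   -3 ]
  [ 0  0  1  |    1 ]
ρ1 := ρ1 − ρ3
  [ 1  4  0  |  -17 ]
  [ 0  1  0  |   -3 ]
  [ 0  0  1  |    1 ]
ρ1 := ρ1 − 4·ρ2
  [ 1  0  0  |  -5 ]
  [ 0  1  0  |  -3 ]
  [ 0  0  1  |   1 ]
Reading off the last column: u = -5, v = -3, w = 1.

(-5, -3, 1)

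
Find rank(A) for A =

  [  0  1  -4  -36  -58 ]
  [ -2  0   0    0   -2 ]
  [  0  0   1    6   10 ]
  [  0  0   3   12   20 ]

Swap r1 and r2.
  [ -2  0   0    0   -2 ]
  [  0  1  -4  -36  -58 ]
  [  0  0   1    6   10 ]
  [  0  0   3   12   20 ]
Multiply r1 by -1/2.
  [ 1  0   0    0    1 ]
  [ 0  1  -4  -36  -58 ]
  [ 0  0   1    6   10 ]
  [ 0  0   3   12   20 ]
Subtract 3 times r3 from r4.
  [ 1  0   0    0    1 ]
  [ 0  1  -4  -36  -58 ]
  [ 0  0   1    6   10 ]
  [ 0  0   0   -6  -10 ]
Multiply r4 by -1/6.
  [ 1  0   0    0    1 ]
  [ 0  1  -4  -36  -58 ]
  [ 0  0   1    6   10 ]
  [ 0  0   0    1  5/3 ]
Subtract 6 times r4 from r3.
  [ 1  0   0    0    1 ]
  [ 0  1  -4  -36  -58 ]
  [ 0  0   1    0    0 ]
  [ 0  0   0    1  5/3 ]
Add 36 times r4 to r2.
  [ 1  0   0  0    1 ]
  [ 0  1  -4  0    2 ]
  [ 0  0   1  0    0 ]
  [ 0  0   0  1  5/3 ]
Add 4 times r3 to r2.
  [ 1  0  0  0    1 ]
  [ 0  1  0  0    2 ]
  [ 0  0  1  0    0 ]
  [ 0  0  0  1  5/3 ]
The reduced form has 4 nonzero rows.

rank = 4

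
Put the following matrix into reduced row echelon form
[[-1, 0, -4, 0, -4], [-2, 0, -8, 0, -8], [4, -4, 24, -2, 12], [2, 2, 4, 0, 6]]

Multiply R1 by -1.
  [  1   0   4   0   4 ]
  [ -2   0  -8   0  -8 ]
  [  4  -4  24  -2  12 ]
  [  2   2   4   0   6 ]
Add 2 times R1 to R2.
  [ 1   0   4   0   4 ]
  [ 0   0   0   0   0 ]
  [ 4  -4  24  -2  12 ]
  [ 2   2   4   0   6 ]
Subtract 4 times R1 from R3.
  [ 1   0  4   0   4 ]
  [ 0   0  0   0   0 ]
  [ 0  -4  8  -2  -4 ]
  [ 2   2  4   0   6 ]
Subtract 2 times R1 from R4.
  [ 1   0   4   0   4 ]
  [ 0   0   0   0   0 ]
  [ 0  -4   8  -2  -4 ]
  [ 0   2  -4   0  -2 ]
Swap R2 and R3.
  [ 1   0   4   0   4 ]
  [ 0  -4   8  -2  -4 ]
  [ 0   0   0   0   0 ]
  [ 0   2  -4   0  -2 ]
Multiply R2 by -1/4.
  [ 1  0   4    0   4 ]
  [ 0  1  -2  1/2   1 ]
  [ 0  0   0    0   0 ]
  [ 0  2  -4    0  -2 ]
Subtract 2 times R2 from R4.
  [ 1  0   4    0   4 ]
  [ 0  1  -2  1/2   1 ]
  [ 0  0   0    0   0 ]
  [ 0  0   0   -1  -4 ]
Swap R3 and R4.
  [ 1  0   4    0   4 ]
  [ 0  1  -2  1/2   1 ]
  [ 0  0   0   -1  -4 ]
  [ 0  0   0    0   0 ]
Multiply R3 by -1.
  [ 1  0   4    0  4 ]
  [ 0  1  -2  1/2  1 ]
  [ 0  0   0    1  4 ]
  [ 0  0   0    0  0 ]
Subtract 1/2 times R3 from R2.
  [ 1  0   4  0   4 ]
  [ 0  1  -2  0  -1 ]
  [ 0  0   0  1   4 ]
  [ 0  0   0  0   0 ]

[[1, 0, 4, 0, 4], [0, 1, -2, 0, -1], [0, 0, 0, 1, 4], [0, 0, 0, 0, 0]]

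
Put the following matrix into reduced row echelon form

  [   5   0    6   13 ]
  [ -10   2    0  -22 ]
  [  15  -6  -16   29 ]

[[1, 0, 0, 7/5], [0, 1, 0, -4], [0, 0, 1, 1]]

r1 := 1/5·r1
  [   1   0  6/5  13/5 ]
  [ -10   2    0   -22 ]
  [  15  -6  -16    29 ]
r2 := r2 + 10·r1
  [  1   0  6/5  13/5 ]
  [  0   2   12     4 ]
  [ 15  -6  -16    29 ]
r3 := r3 − 15·r1
  [ 1   0  6/5  13/5 ]
  [ 0   2   12     4 ]
  [ 0  -6  -34   -10 ]
r2 := 1/2·r2
  [ 1   0  6/5  13/5 ]
  [ 0   1    6     2 ]
  [ 0  -6  -34   -10 ]
r3 := r3 + 6·r2
  [ 1  0  6/5  13/5 ]
  [ 0  1    6     2 ]
  [ 0  0    2     2 ]
r3 := 1/2·r3
  [ 1  0  6/5  13/5 ]
  [ 0  1    6     2 ]
  [ 0  0    1     1 ]
r2 := r2 − 6·r3
  [ 1  0  6/5  13/5 ]
  [ 0  1    0    -4 ]
  [ 0  0    1     1 ]
r1 := r1 − 6/5·r3
  [ 1  0  0  7/5 ]
  [ 0  1  0   -4 ]
  [ 0  0  1    1 ]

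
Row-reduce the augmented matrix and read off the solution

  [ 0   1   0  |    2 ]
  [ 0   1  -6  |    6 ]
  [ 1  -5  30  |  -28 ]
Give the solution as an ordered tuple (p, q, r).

ρ1 <-> ρ3
  [ 1  -5  30  |  -28 ]
  [ 0   1  -6  |    6 ]
  [ 0   1   0  |    2 ]
ρ3 := ρ3 − ρ2
  [ 1  -5  30  |  -28 ]
  [ 0   1  -6  |    6 ]
  [ 0   0   6  |   -4 ]
ρ3 := 1/6·ρ3
  [ 1  -5  30  |   -28 ]
  [ 0   1  -6  |     6 ]
  [ 0   0   1  |  -2/3 ]
ρ2 := ρ2 + 6·ρ3
  [ 1  -5  30  |   -28 ]
  [ 0   1   0  |     2 ]
  [ 0   0   1  |  -2/3 ]
ρ1 := ρ1 − 30·ρ3
  [ 1  -5  0  |    -8 ]
  [ 0   1  0  |     2 ]
  [ 0   0  1  |  -2/3 ]
ρ1 := ρ1 + 5·ρ2
  [ 1  0  0  |     2 ]
  [ 0  1  0  |     2 ]
  [ 0  0  1  |  -2/3 ]
Reading off the last column: p = 2, q = 2, r = -2/3.

(2, 2, -2/3)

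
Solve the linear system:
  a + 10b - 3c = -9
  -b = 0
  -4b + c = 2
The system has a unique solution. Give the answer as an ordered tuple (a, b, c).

Form the augmented matrix and row-reduce:
  [ 1  10  -3  |  -9 ]
  [ 0  -1   0  |   0 ]
  [ 0  -4   1  |   2 ]
R2 ← -1·R2
R3 ← R3 + 4·R2
R1 ← R1 + 3·R3
R1 ← R1 − 10·R2
Reading off the last column: a = -3, b = 0, c = 2.

(-3, 0, 2)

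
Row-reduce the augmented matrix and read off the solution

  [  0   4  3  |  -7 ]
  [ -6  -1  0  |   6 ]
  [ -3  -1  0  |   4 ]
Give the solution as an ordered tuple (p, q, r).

Swap r1 and r2.
  [ -6  -1  0  |   6 ]
  [  0   4  3  |  -7 ]
  [ -3  -1  0  |   4 ]
Multiply r1 by -1/6.
  [  1  1/6  0  |  -1 ]
  [  0    4  3  |  -7 ]
  [ -3   -1  0  |   4 ]
Add 3 times r1 to r3.
  [ 1   1/6  0  |  -1 ]
  [ 0     4  3  |  -7 ]
  [ 0  -1/2  0  |   1 ]
Multiply r2 by 1/4.
  [ 1   1/6    0  |    -1 ]
  [ 0     1  3/4  |  -7/4 ]
  [ 0  -1/2    0  |     1 ]
Add 1/2 times r2 to r3.
  [ 1  1/6    0  |    -1 ]
  [ 0    1  3/4  |  -7/4 ]
  [ 0    0  3/8  |   1/8 ]
Multiply r3 by 8/3.
  [ 1  1/6    0  |    -1 ]
  [ 0    1  3/4  |  -7/4 ]
  [ 0    0    1  |   1/3 ]
Subtract 3/4 times r3 from r2.
  [ 1  1/6  0  |   -1 ]
  [ 0    1  0  |   -2 ]
  [ 0    0  1  |  1/3 ]
Subtract 1/6 times r2 from r1.
  [ 1  0  0  |  -2/3 ]
  [ 0  1  0  |    -2 ]
  [ 0  0  1  |   1/3 ]
Reading off the last column: p = -2/3, q = -2, r = 1/3.

(-2/3, -2, 1/3)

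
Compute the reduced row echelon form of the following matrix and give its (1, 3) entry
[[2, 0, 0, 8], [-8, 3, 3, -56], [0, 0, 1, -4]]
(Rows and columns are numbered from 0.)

-4

R1 := 1/2·R1
  [  1  0  0    4 ]
  [ -8  3  3  -56 ]
  [  0  0  1   -4 ]
R2 := R2 + 8·R1
  [ 1  0  0    4 ]
  [ 0  3  3  -24 ]
  [ 0  0  1   -4 ]
R2 := 1/3·R2
  [ 1  0  0   4 ]
  [ 0  1  1  -8 ]
  [ 0  0  1  -4 ]
R2 := R2 − R3
  [ 1  0  0   4 ]
  [ 0  1  0  -4 ]
  [ 0  0  1  -4 ]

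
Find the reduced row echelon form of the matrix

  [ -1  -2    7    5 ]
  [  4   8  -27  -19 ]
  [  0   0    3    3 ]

R1 -> -1·R1
  [ 1  2   -7   -5 ]
  [ 4  8  -27  -19 ]
  [ 0  0    3    3 ]
R2 -> R2 − 4·R1
  [ 1  2  -7  -5 ]
  [ 0  0   1   1 ]
  [ 0  0   3   3 ]
R3 -> R3 − 3·R2
  [ 1  2  -7  -5 ]
  [ 0  0   1   1 ]
  [ 0  0   0   0 ]
R1 -> R1 + 7·R2
  [ 1  2  0  2 ]
  [ 0  0  1  1 ]
  [ 0  0  0  0 ]

[[1, 2, 0, 2], [0, 0, 1, 1], [0, 0, 0, 0]]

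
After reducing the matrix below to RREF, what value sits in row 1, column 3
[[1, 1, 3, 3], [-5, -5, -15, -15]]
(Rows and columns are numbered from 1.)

3

ρ2 -> ρ2 + 5·ρ1
  [ 1  1  3  3 ]
  [ 0  0  0  0 ]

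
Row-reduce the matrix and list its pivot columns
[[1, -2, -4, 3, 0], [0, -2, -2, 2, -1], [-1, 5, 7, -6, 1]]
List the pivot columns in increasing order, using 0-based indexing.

0, 1, 4

ρ3 -> ρ3 + ρ1
ρ2 -> -1/2·ρ2
ρ3 -> ρ3 − 3·ρ2
ρ3 -> -2·ρ3
ρ2 -> ρ2 − 1/2·ρ3
ρ1 -> ρ1 + 2·ρ2
Pivot columns are the columns containing a leading 1.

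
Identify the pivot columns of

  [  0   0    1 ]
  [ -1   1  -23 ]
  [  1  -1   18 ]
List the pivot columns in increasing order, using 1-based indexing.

R1 <=> R2
  [ -1   1  -23 ]
  [  0   0    1 ]
  [  1  -1   18 ]
R1 → -1·R1
  [ 1  -1  23 ]
  [ 0   0   1 ]
  [ 1  -1  18 ]
R3 → R3 − R1
  [ 1  -1  23 ]
  [ 0   0   1 ]
  [ 0   0  -5 ]
R3 → R3 + 5·R2
  [ 1  -1  23 ]
  [ 0   0   1 ]
  [ 0   0   0 ]
R1 → R1 − 23·R2
  [ 1  -1  0 ]
  [ 0   0  1 ]
  [ 0   0  0 ]
Pivot columns are the columns containing a leading 1.

1, 3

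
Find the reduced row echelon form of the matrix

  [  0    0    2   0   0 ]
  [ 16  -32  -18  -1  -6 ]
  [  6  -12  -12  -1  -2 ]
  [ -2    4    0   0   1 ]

ρ1 <=> ρ2
  [ 16  -32  -18  -1  -6 ]
  [  0    0    2   0   0 ]
  [  6  -12  -12  -1  -2 ]
  [ -2    4    0   0   1 ]
ρ1 → 1/16·ρ1
  [  1   -2  -9/8  -1/16  -3/8 ]
  [  0    0     2      0     0 ]
  [  6  -12   -12     -1    -2 ]
  [ -2    4     0      0     1 ]
ρ3 → ρ3 − 6·ρ1
  [  1  -2   -9/8  -1/16  -3/8 ]
  [  0   0      2      0     0 ]
  [  0   0  -21/4   -5/8   1/4 ]
  [ -2   4      0      0     1 ]
ρ4 → ρ4 + 2·ρ1
  [ 1  -2   -9/8  -1/16  -3/8 ]
  [ 0   0      2      0     0 ]
  [ 0   0  -21/4   -5/8   1/4 ]
  [ 0   0   -9/4   -1/8   1/4 ]
ρ2 → 1/2·ρ2
  [ 1  -2   -9/8  -1/16  -3/8 ]
  [ 0   0      1      0     0 ]
  [ 0   0  -21/4   -5/8   1/4 ]
  [ 0   0   -9/4   -1/8   1/4 ]
ρ3 → ρ3 + 21/4·ρ2
  [ 1  -2  -9/8  -1/16  -3/8 ]
  [ 0   0     1      0     0 ]
  [ 0   0     0   -5/8   1/4 ]
  [ 0   0  -9/4   -1/8   1/4 ]
ρ4 → ρ4 + 9/4·ρ2
  [ 1  -2  -9/8  -1/16  -3/8 ]
  [ 0   0     1      0     0 ]
  [ 0   0     0   -5/8   1/4 ]
  [ 0   0     0   -1/8   1/4 ]
ρ3 → -8/5·ρ3
  [ 1  -2  -9/8  -1/16  -3/8 ]
  [ 0   0     1      0     0 ]
  [ 0   0     0      1  -2/5 ]
  [ 0   0     0   -1/8   1/4 ]
ρ4 → ρ4 + 1/8·ρ3
  [ 1  -2  -9/8  -1/16  -3/8 ]
  [ 0   0     1      0     0 ]
  [ 0   0     0      1  -2/5 ]
  [ 0   0     0      0   1/5 ]
ρ4 → 5·ρ4
  [ 1  -2  -9/8  -1/16  -3/8 ]
  [ 0   0     1      0     0 ]
  [ 0   0     0      1  -2/5 ]
  [ 0   0     0      0     1 ]
ρ3 → ρ3 + 2/5·ρ4
  [ 1  -2  -9/8  -1/16  -3/8 ]
  [ 0   0     1      0     0 ]
  [ 0   0     0      1     0 ]
  [ 0   0     0      0     1 ]
ρ1 → ρ1 + 3/8·ρ4
  [ 1  -2  -9/8  -1/16  0 ]
  [ 0   0     1      0  0 ]
  [ 0   0     0      1  0 ]
  [ 0   0     0      0  1 ]
ρ1 → ρ1 + 1/16·ρ3
  [ 1  -2  -9/8  0  0 ]
  [ 0   0     1  0  0 ]
  [ 0   0     0  1  0 ]
  [ 0   0     0  0  1 ]
ρ1 → ρ1 + 9/8·ρ2
  [ 1  -2  0  0  0 ]
  [ 0   0  1  0  0 ]
  [ 0   0  0  1  0 ]
  [ 0   0  0  0  1 ]

[[1, -2, 0, 0, 0], [0, 0, 1, 0, 0], [0, 0, 0, 1, 0], [0, 0, 0, 0, 1]]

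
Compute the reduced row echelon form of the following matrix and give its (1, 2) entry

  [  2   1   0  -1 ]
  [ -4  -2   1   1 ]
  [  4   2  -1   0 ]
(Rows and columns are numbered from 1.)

1/2

R1 → 1/2·R1
R2 → R2 + 4·R1
R3 → R3 − 4·R1
R3 → R3 + R2
R2 → R2 + R3
R1 → R1 + 1/2·R3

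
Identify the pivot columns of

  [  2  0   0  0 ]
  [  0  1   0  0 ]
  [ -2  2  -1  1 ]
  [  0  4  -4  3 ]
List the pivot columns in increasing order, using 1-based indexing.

1, 2, 3, 4

Multiply R1 by 1/2.
  [  1  0   0  0 ]
  [  0  1   0  0 ]
  [ -2  2  -1  1 ]
  [  0  4  -4  3 ]
Add 2 times R1 to R3.
  [ 1  0   0  0 ]
  [ 0  1   0  0 ]
  [ 0  2  -1  1 ]
  [ 0  4  -4  3 ]
Subtract 2 times R2 from R3.
  [ 1  0   0  0 ]
  [ 0  1   0  0 ]
  [ 0  0  -1  1 ]
  [ 0  4  -4  3 ]
Subtract 4 times R2 from R4.
  [ 1  0   0  0 ]
  [ 0  1   0  0 ]
  [ 0  0  -1  1 ]
  [ 0  0  -4  3 ]
Multiply R3 by -1.
  [ 1  0   0   0 ]
  [ 0  1   0   0 ]
  [ 0  0   1  -1 ]
  [ 0  0  -4   3 ]
Add 4 times R3 to R4.
  [ 1  0  0   0 ]
  [ 0  1  0   0 ]
  [ 0  0  1  -1 ]
  [ 0  0  0  -1 ]
Multiply R4 by -1.
  [ 1  0  0   0 ]
  [ 0  1  0   0 ]
  [ 0  0  1  -1 ]
  [ 0  0  0   1 ]
Add R4 to R3.
  [ 1  0  0  0 ]
  [ 0  1  0  0 ]
  [ 0  0  1  0 ]
  [ 0  0  0  1 ]
Pivot columns are the columns containing a leading 1.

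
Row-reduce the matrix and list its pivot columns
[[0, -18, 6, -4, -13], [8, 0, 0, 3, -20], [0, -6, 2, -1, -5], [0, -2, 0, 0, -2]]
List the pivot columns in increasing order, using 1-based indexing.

Swap R1 and R2.
  [ 8    0  0   3  -20 ]
  [ 0  -18  6  -4  -13 ]
  [ 0   -6  2  -1   -5 ]
  [ 0   -2  0   0   -2 ]
Multiply R1 by 1/8.
  [ 1    0  0  3/8  -5/2 ]
  [ 0  -18  6   -4   -13 ]
  [ 0   -6  2   -1    -5 ]
  [ 0   -2  0    0    -2 ]
Multiply R2 by -1/18.
  [ 1   0     0  3/8   -5/2 ]
  [ 0   1  -1/3  2/9  13/18 ]
  [ 0  -6     2   -1     -5 ]
  [ 0  -2     0    0     -2 ]
Add 6 times R2 to R3.
  [ 1   0     0  3/8   -5/2 ]
  [ 0   1  -1/3  2/9  13/18 ]
  [ 0   0     0  1/3   -2/3 ]
  [ 0  -2     0    0     -2 ]
Add 2 times R2 to R4.
  [ 1  0     0  3/8   -5/2 ]
  [ 0  1  -1/3  2/9  13/18 ]
  [ 0  0     0  1/3   -2/3 ]
  [ 0  0  -2/3  4/9   -5/9 ]
Swap R3 and R4.
  [ 1  0     0  3/8   -5/2 ]
  [ 0  1  -1/3  2/9  13/18 ]
  [ 0  0  -2/3  4/9   -5/9 ]
  [ 0  0     0  1/3   -2/3 ]
Multiply R3 by -3/2.
  [ 1  0     0   3/8   -5/2 ]
  [ 0  1  -1/3   2/9  13/18 ]
  [ 0  0     1  -2/3    5/6 ]
  [ 0  0     0   1/3   -2/3 ]
Multiply R4 by 3.
  [ 1  0     0   3/8   -5/2 ]
  [ 0  1  -1/3   2/9  13/18 ]
  [ 0  0     1  -2/3    5/6 ]
  [ 0  0     0     1     -2 ]
Add 2/3 times R4 to R3.
  [ 1  0     0  3/8   -5/2 ]
  [ 0  1  -1/3  2/9  13/18 ]
  [ 0  0     1    0   -1/2 ]
  [ 0  0     0    1     -2 ]
Subtract 2/9 times R4 from R2.
  [ 1  0     0  3/8  -5/2 ]
  [ 0  1  -1/3    0   7/6 ]
  [ 0  0     1    0  -1/2 ]
  [ 0  0     0    1    -2 ]
Subtract 3/8 times R4 from R1.
  [ 1  0     0  0  -7/4 ]
  [ 0  1  -1/3  0   7/6 ]
  [ 0  0     1  0  -1/2 ]
  [ 0  0     0  1    -2 ]
Add 1/3 times R3 to R2.
  [ 1  0  0  0  -7/4 ]
  [ 0  1  0  0     1 ]
  [ 0  0  1  0  -1/2 ]
  [ 0  0  0  1    -2 ]
Pivot columns are the columns containing a leading 1.

1, 2, 3, 4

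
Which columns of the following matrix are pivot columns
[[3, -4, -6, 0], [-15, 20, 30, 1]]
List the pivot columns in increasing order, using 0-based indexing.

R1 -> 1/3·R1
  [   1  -4/3  -2  0 ]
  [ -15    20  30  1 ]
R2 -> R2 + 15·R1
  [ 1  -4/3  -2  0 ]
  [ 0     0   0  1 ]
Pivot columns are the columns containing a leading 1.

0, 3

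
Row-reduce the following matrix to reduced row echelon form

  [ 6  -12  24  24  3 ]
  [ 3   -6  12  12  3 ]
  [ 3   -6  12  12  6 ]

[[1, -2, 4, 4, 0], [0, 0, 0, 0, 1], [0, 0, 0, 0, 0]]

ρ1 → 1/6·ρ1
  [ 1  -2   4   4  1/2 ]
  [ 3  -6  12  12    3 ]
  [ 3  -6  12  12    6 ]
ρ2 → ρ2 − 3·ρ1
  [ 1  -2   4   4  1/2 ]
  [ 0   0   0   0  3/2 ]
  [ 3  -6  12  12    6 ]
ρ3 → ρ3 − 3·ρ1
  [ 1  -2  4  4  1/2 ]
  [ 0   0  0  0  3/2 ]
  [ 0   0  0  0  9/2 ]
ρ2 → 2/3·ρ2
  [ 1  -2  4  4  1/2 ]
  [ 0   0  0  0    1 ]
  [ 0   0  0  0  9/2 ]
ρ3 → ρ3 − 9/2·ρ2
  [ 1  -2  4  4  1/2 ]
  [ 0   0  0  0    1 ]
  [ 0   0  0  0    0 ]
ρ1 → ρ1 − 1/2·ρ2
  [ 1  -2  4  4  0 ]
  [ 0   0  0  0  1 ]
  [ 0   0  0  0  0 ]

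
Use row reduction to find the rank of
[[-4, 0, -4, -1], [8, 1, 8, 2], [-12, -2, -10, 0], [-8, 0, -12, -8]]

Multiply ρ1 by -1/4.
Subtract 8 times ρ1 from ρ2.
Add 12 times ρ1 to ρ3.
Add 8 times ρ1 to ρ4.
Add 2 times ρ2 to ρ3.
Multiply ρ3 by 1/2.
Add 4 times ρ3 to ρ4.
Subtract ρ3 from ρ1.
The reduced form has 3 nonzero rows.

rank = 3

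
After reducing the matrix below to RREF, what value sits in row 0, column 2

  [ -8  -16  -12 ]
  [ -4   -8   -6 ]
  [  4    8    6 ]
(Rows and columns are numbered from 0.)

3/2

Multiply R1 by -1/8.
  [  1   2  3/2 ]
  [ -4  -8   -6 ]
  [  4   8    6 ]
Add 4 times R1 to R2.
  [ 1  2  3/2 ]
  [ 0  0    0 ]
  [ 4  8    6 ]
Subtract 4 times R1 from R3.
  [ 1  2  3/2 ]
  [ 0  0    0 ]
  [ 0  0    0 ]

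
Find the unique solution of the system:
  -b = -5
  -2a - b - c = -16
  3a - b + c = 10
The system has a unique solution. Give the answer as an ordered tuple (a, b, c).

(4, 5, 3)

Form the augmented matrix and row-reduce:
  [  0  -1   0  |   -5 ]
  [ -2  -1  -1  |  -16 ]
  [  3  -1   1  |   10 ]
R1 <=> R2
  [ -2  -1  -1  |  -16 ]
  [  0  -1   0  |   -5 ]
  [  3  -1   1  |   10 ]
R1 ← -1/2·R1
  [ 1  1/2  1/2  |   8 ]
  [ 0   -1    0  |  -5 ]
  [ 3   -1    1  |  10 ]
R3 ← R3 − 3·R1
  [ 1   1/2   1/2  |    8 ]
  [ 0    -1     0  |   -5 ]
  [ 0  -5/2  -1/2  |  -14 ]
R2 ← -1·R2
  [ 1   1/2   1/2  |    8 ]
  [ 0     1     0  |    5 ]
  [ 0  -5/2  -1/2  |  -14 ]
R3 ← R3 + 5/2·R2
  [ 1  1/2   1/2  |     8 ]
  [ 0    1     0  |     5 ]
  [ 0    0  -1/2  |  -3/2 ]
R3 ← -2·R3
  [ 1  1/2  1/2  |  8 ]
  [ 0    1    0  |  5 ]
  [ 0    0    1  |  3 ]
R1 ← R1 − 1/2·R3
  [ 1  1/2  0  |  13/2 ]
  [ 0    1  0  |     5 ]
  [ 0    0  1  |     3 ]
R1 ← R1 − 1/2·R2
  [ 1  0  0  |  4 ]
  [ 0  1  0  |  5 ]
  [ 0  0  1  |  3 ]
Reading off the last column: a = 4, b = 5, c = 3.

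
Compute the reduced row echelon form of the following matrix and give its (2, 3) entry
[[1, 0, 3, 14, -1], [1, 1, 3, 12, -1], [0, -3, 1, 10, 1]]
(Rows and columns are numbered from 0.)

Subtract R1 from R2.
  [ 1   0  3  14  -1 ]
  [ 0   1  0  -2   0 ]
  [ 0  -3  1  10   1 ]
Add 3 times R2 to R3.
  [ 1  0  3  14  -1 ]
  [ 0  1  0  -2   0 ]
  [ 0  0  1   4   1 ]
Subtract 3 times R3 from R1.
  [ 1  0  0   2  -4 ]
  [ 0  1  0  -2   0 ]
  [ 0  0  1   4   1 ]

4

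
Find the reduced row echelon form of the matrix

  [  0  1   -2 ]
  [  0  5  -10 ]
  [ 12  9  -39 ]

r1 <-> r3
r1 := 1/12·r1
r2 := 1/5·r2
r3 := r3 − r2
r1 := r1 − 3/4·r2

[[1, 0, -7/4], [0, 1, -2], [0, 0, 0]]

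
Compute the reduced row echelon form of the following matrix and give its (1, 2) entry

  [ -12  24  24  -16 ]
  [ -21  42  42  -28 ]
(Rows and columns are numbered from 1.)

-2

R1 := -1/12·R1
  [   1  -2  -2  4/3 ]
  [ -21  42  42  -28 ]
R2 := R2 + 21·R1
  [ 1  -2  -2  4/3 ]
  [ 0   0   0    0 ]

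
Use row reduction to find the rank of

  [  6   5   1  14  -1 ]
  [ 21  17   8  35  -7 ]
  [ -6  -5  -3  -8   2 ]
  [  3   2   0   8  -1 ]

rank = 4

Multiply R1 by 1/6.
  [  1  5/6  1/6  7/3  -1/6 ]
  [ 21   17    8   35    -7 ]
  [ -6   -5   -3   -8     2 ]
  [  3    2    0    8    -1 ]
Subtract 21 times R1 from R2.
  [  1   5/6  1/6  7/3  -1/6 ]
  [  0  -1/2  9/2  -14  -7/2 ]
  [ -6    -5   -3   -8     2 ]
  [  3     2    0    8    -1 ]
Add 6 times R1 to R3.
  [ 1   5/6  1/6  7/3  -1/6 ]
  [ 0  -1/2  9/2  -14  -7/2 ]
  [ 0     0   -2    6     1 ]
  [ 3     2    0    8    -1 ]
Subtract 3 times R1 from R4.
  [ 1   5/6   1/6  7/3  -1/6 ]
  [ 0  -1/2   9/2  -14  -7/2 ]
  [ 0     0    -2    6     1 ]
  [ 0  -1/2  -1/2    1  -1/2 ]
Multiply R2 by -2.
  [ 1   5/6   1/6  7/3  -1/6 ]
  [ 0     1    -9   28     7 ]
  [ 0     0    -2    6     1 ]
  [ 0  -1/2  -1/2    1  -1/2 ]
Add 1/2 times R2 to R4.
  [ 1  5/6  1/6  7/3  -1/6 ]
  [ 0    1   -9   28     7 ]
  [ 0    0   -2    6     1 ]
  [ 0    0   -5   15     3 ]
Multiply R3 by -1/2.
  [ 1  5/6  1/6  7/3  -1/6 ]
  [ 0    1   -9   28     7 ]
  [ 0    0    1   -3  -1/2 ]
  [ 0    0   -5   15     3 ]
Add 5 times R3 to R4.
  [ 1  5/6  1/6  7/3  -1/6 ]
  [ 0    1   -9   28     7 ]
  [ 0    0    1   -3  -1/2 ]
  [ 0    0    0    0   1/2 ]
Multiply R4 by 2.
  [ 1  5/6  1/6  7/3  -1/6 ]
  [ 0    1   -9   28     7 ]
  [ 0    0    1   -3  -1/2 ]
  [ 0    0    0    0     1 ]
Add 1/2 times R4 to R3.
  [ 1  5/6  1/6  7/3  -1/6 ]
  [ 0    1   -9   28     7 ]
  [ 0    0    1   -3     0 ]
  [ 0    0    0    0     1 ]
Subtract 7 times R4 from R2.
  [ 1  5/6  1/6  7/3  -1/6 ]
  [ 0    1   -9   28     0 ]
  [ 0    0    1   -3     0 ]
  [ 0    0    0    0     1 ]
Add 1/6 times R4 to R1.
  [ 1  5/6  1/6  7/3  0 ]
  [ 0    1   -9   28  0 ]
  [ 0    0    1   -3  0 ]
  [ 0    0    0    0  1 ]
Add 9 times R3 to R2.
  [ 1  5/6  1/6  7/3  0 ]
  [ 0    1    0    1  0 ]
  [ 0    0    1   -3  0 ]
  [ 0    0    0    0  1 ]
Subtract 1/6 times R3 from R1.
  [ 1  5/6  0  17/6  0 ]
  [ 0    1  0     1  0 ]
  [ 0    0  1    -3  0 ]
  [ 0    0  0     0  1 ]
Subtract 5/6 times R2 from R1.
  [ 1  0  0   2  0 ]
  [ 0  1  0   1  0 ]
  [ 0  0  1  -3  0 ]
  [ 0  0  0   0  1 ]
The reduced form has 4 nonzero rows.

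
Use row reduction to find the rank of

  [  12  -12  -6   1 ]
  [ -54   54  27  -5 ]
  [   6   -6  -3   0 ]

rank = 2

R1 -> 1/12·R1
  [   1  -1  -1/2  1/12 ]
  [ -54  54    27    -5 ]
  [   6  -6    -3     0 ]
R2 -> R2 + 54·R1
  [ 1  -1  -1/2  1/12 ]
  [ 0   0     0  -1/2 ]
  [ 6  -6    -3     0 ]
R3 -> R3 − 6·R1
  [ 1  -1  -1/2  1/12 ]
  [ 0   0     0  -1/2 ]
  [ 0   0     0  -1/2 ]
R2 -> -2·R2
  [ 1  -1  -1/2  1/12 ]
  [ 0   0     0     1 ]
  [ 0   0     0  -1/2 ]
R3 -> R3 + 1/2·R2
  [ 1  -1  -1/2  1/12 ]
  [ 0   0     0     1 ]
  [ 0   0     0     0 ]
R1 -> R1 − 1/12·R2
  [ 1  -1  -1/2  0 ]
  [ 0   0     0  1 ]
  [ 0   0     0  0 ]
The reduced form has 2 nonzero rows.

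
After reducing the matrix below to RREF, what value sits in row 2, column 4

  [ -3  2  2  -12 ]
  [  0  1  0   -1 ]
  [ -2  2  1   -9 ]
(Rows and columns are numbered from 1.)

Multiply R1 by -1/3.
  [  1  -2/3  -2/3   4 ]
  [  0     1     0  -1 ]
  [ -2     2     1  -9 ]
Add 2 times R1 to R3.
  [ 1  -2/3  -2/3   4 ]
  [ 0     1     0  -1 ]
  [ 0   2/3  -1/3  -1 ]
Subtract 2/3 times R2 from R3.
  [ 1  -2/3  -2/3     4 ]
  [ 0     1     0    -1 ]
  [ 0     0  -1/3  -1/3 ]
Multiply R3 by -3.
  [ 1  -2/3  -2/3   4 ]
  [ 0     1     0  -1 ]
  [ 0     0     1   1 ]
Add 2/3 times R3 to R1.
  [ 1  -2/3  0  14/3 ]
  [ 0     1  0    -1 ]
  [ 0     0  1     1 ]
Add 2/3 times R2 to R1.
  [ 1  0  0   4 ]
  [ 0  1  0  -1 ]
  [ 0  0  1   1 ]

-1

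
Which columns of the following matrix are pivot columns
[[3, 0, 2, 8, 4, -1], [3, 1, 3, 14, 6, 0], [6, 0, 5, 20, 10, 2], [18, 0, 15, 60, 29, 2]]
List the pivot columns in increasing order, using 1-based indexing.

1, 2, 3, 5

Multiply r1 by 1/3.
Subtract 3 times r1 from r2.
Subtract 6 times r1 from r3.
Subtract 18 times r1 from r4.
Subtract 3 times r3 from r4.
Multiply r4 by -1.
Subtract 2 times r4 from r3.
Subtract 2 times r4 from r2.
Subtract 4/3 times r4 from r1.
Subtract r3 from r2.
Subtract 2/3 times r3 from r1.
Pivot columns are the columns containing a leading 1.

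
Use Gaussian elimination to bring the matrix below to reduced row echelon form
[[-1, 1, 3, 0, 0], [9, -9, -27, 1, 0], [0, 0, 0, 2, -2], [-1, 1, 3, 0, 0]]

ρ1 := -1·ρ1
  [  1  -1   -3  0   0 ]
  [  9  -9  -27  1   0 ]
  [  0   0    0  2  -2 ]
  [ -1   1    3  0   0 ]
ρ2 := ρ2 − 9·ρ1
  [  1  -1  -3  0   0 ]
  [  0   0   0  1   0 ]
  [  0   0   0  2  -2 ]
  [ -1   1   3  0   0 ]
ρ4 := ρ4 + ρ1
  [ 1  -1  -3  0   0 ]
  [ 0   0   0  1   0 ]
  [ 0   0   0  2  -2 ]
  [ 0   0   0  0   0 ]
ρ3 := ρ3 − 2·ρ2
  [ 1  -1  -3  0   0 ]
  [ 0   0   0  1   0 ]
  [ 0   0   0  0  -2 ]
  [ 0   0   0  0   0 ]
ρ3 := -1/2·ρ3
  [ 1  -1  -3  0  0 ]
  [ 0   0   0  1  0 ]
  [ 0   0   0  0  1 ]
  [ 0   0   0  0  0 ]

[[1, -1, -3, 0, 0], [0, 0, 0, 1, 0], [0, 0, 0, 0, 1], [0, 0, 0, 0, 0]]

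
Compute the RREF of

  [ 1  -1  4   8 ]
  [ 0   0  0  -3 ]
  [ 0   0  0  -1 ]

[[1, -1, 4, 0], [0, 0, 0, 1], [0, 0, 0, 0]]

ρ2 -> -1/3·ρ2
ρ3 -> ρ3 + ρ2
ρ1 -> ρ1 − 8·ρ2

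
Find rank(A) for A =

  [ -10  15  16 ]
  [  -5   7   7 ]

R1 → -1/10·R1
  [  1  -3/2  -8/5 ]
  [ -5     7     7 ]
R2 → R2 + 5·R1
  [ 1  -3/2  -8/5 ]
  [ 0  -1/2    -1 ]
R2 → -2·R2
  [ 1  -3/2  -8/5 ]
  [ 0     1     2 ]
R1 → R1 + 3/2·R2
  [ 1  0  7/5 ]
  [ 0  1    2 ]
The reduced form has 2 nonzero rows.

rank = 2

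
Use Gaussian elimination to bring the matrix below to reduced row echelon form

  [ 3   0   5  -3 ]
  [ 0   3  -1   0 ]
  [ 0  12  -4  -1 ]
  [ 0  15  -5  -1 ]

[[1, 0, 5/3, 0], [0, 1, -1/3, 0], [0, 0, 0, 1], [0, 0, 0, 0]]

R1 -> 1/3·R1
  [ 1   0  5/3  -1 ]
  [ 0   3   -1   0 ]
  [ 0  12   -4  -1 ]
  [ 0  15   -5  -1 ]
R2 -> 1/3·R2
  [ 1   0   5/3  -1 ]
  [ 0   1  -1/3   0 ]
  [ 0  12    -4  -1 ]
  [ 0  15    -5  -1 ]
R3 -> R3 − 12·R2
  [ 1   0   5/3  -1 ]
  [ 0   1  -1/3   0 ]
  [ 0   0     0  -1 ]
  [ 0  15    -5  -1 ]
R4 -> R4 − 15·R2
  [ 1  0   5/3  -1 ]
  [ 0  1  -1/3   0 ]
  [ 0  0     0  -1 ]
  [ 0  0     0  -1 ]
R3 -> -1·R3
  [ 1  0   5/3  -1 ]
  [ 0  1  -1/3   0 ]
  [ 0  0     0   1 ]
  [ 0  0     0  -1 ]
R4 -> R4 + R3
  [ 1  0   5/3  -1 ]
  [ 0  1  -1/3   0 ]
  [ 0  0     0   1 ]
  [ 0  0     0   0 ]
R1 -> R1 + R3
  [ 1  0   5/3  0 ]
  [ 0  1  -1/3  0 ]
  [ 0  0     0  1 ]
  [ 0  0     0  0 ]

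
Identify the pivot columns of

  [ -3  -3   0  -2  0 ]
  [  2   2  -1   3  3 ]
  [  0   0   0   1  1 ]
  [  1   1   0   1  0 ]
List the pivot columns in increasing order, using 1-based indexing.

r1 → -1/3·r1
  [ 1  1   0  2/3  0 ]
  [ 2  2  -1    3  3 ]
  [ 0  0   0    1  1 ]
  [ 1  1   0    1  0 ]
r2 → r2 − 2·r1
  [ 1  1   0  2/3  0 ]
  [ 0  0  -1  5/3  3 ]
  [ 0  0   0    1  1 ]
  [ 1  1   0    1  0 ]
r4 → r4 − r1
  [ 1  1   0  2/3  0 ]
  [ 0  0  -1  5/3  3 ]
  [ 0  0   0    1  1 ]
  [ 0  0   0  1/3  0 ]
r2 → -1·r2
  [ 1  1  0   2/3   0 ]
  [ 0  0  1  -5/3  -3 ]
  [ 0  0  0     1   1 ]
  [ 0  0  0   1/3   0 ]
r4 → r4 − 1/3·r3
  [ 1  1  0   2/3     0 ]
  [ 0  0  1  -5/3    -3 ]
  [ 0  0  0     1     1 ]
  [ 0  0  0     0  -1/3 ]
r4 → -3·r4
  [ 1  1  0   2/3   0 ]
  [ 0  0  1  -5/3  -3 ]
  [ 0  0  0     1   1 ]
  [ 0  0  0     0   1 ]
r3 → r3 − r4
  [ 1  1  0   2/3   0 ]
  [ 0  0  1  -5/3  -3 ]
  [ 0  0  0     1   0 ]
  [ 0  0  0     0   1 ]
r2 → r2 + 3·r4
  [ 1  1  0   2/3  0 ]
  [ 0  0  1  -5/3  0 ]
  [ 0  0  0     1  0 ]
  [ 0  0  0     0  1 ]
r2 → r2 + 5/3·r3
  [ 1  1  0  2/3  0 ]
  [ 0  0  1    0  0 ]
  [ 0  0  0    1  0 ]
  [ 0  0  0    0  1 ]
r1 → r1 − 2/3·r3
  [ 1  1  0  0  0 ]
  [ 0  0  1  0  0 ]
  [ 0  0  0  1  0 ]
  [ 0  0  0  0  1 ]
Pivot columns are the columns containing a leading 1.

1, 3, 4, 5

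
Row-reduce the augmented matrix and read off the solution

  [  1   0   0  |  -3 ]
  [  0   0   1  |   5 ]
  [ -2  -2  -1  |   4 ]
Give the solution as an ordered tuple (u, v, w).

r3 -> r3 + 2·r1
  [ 1   0   0  |  -3 ]
  [ 0   0   1  |   5 ]
  [ 0  -2  -1  |  -2 ]
r2 <=> r3
  [ 1   0   0  |  -3 ]
  [ 0  -2  -1  |  -2 ]
  [ 0   0   1  |   5 ]
r2 -> -1/2·r2
  [ 1  0    0  |  -3 ]
  [ 0  1  1/2  |   1 ]
  [ 0  0    1  |   5 ]
r2 -> r2 − 1/2·r3
  [ 1  0  0  |    -3 ]
  [ 0  1  0  |  -3/2 ]
  [ 0  0  1  |     5 ]
Reading off the last column: u = -3, v = -3/2, w = 5.

(-3, -3/2, 5)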